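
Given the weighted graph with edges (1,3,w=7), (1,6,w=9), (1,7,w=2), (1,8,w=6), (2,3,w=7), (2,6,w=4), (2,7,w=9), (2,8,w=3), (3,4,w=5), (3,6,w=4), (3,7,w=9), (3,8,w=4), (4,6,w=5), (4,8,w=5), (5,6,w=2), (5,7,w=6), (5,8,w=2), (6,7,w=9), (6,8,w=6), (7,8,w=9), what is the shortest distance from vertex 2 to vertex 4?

Step 1: Build adjacency list with weights:
  1: 3(w=7), 6(w=9), 7(w=2), 8(w=6)
  2: 3(w=7), 6(w=4), 7(w=9), 8(w=3)
  3: 1(w=7), 2(w=7), 4(w=5), 6(w=4), 7(w=9), 8(w=4)
  4: 3(w=5), 6(w=5), 8(w=5)
  5: 6(w=2), 7(w=6), 8(w=2)
  6: 1(w=9), 2(w=4), 3(w=4), 4(w=5), 5(w=2), 7(w=9), 8(w=6)
  7: 1(w=2), 2(w=9), 3(w=9), 5(w=6), 6(w=9), 8(w=9)
  8: 1(w=6), 2(w=3), 3(w=4), 4(w=5), 5(w=2), 6(w=6), 7(w=9)

Step 2: Apply Dijkstra's algorithm from vertex 2:
  Visit vertex 2 (distance=0)
    Update dist[3] = 7
    Update dist[6] = 4
    Update dist[7] = 9
    Update dist[8] = 3
  Visit vertex 8 (distance=3)
    Update dist[1] = 9
    Update dist[4] = 8
    Update dist[5] = 5
  Visit vertex 6 (distance=4)
  Visit vertex 5 (distance=5)
  Visit vertex 3 (distance=7)
  Visit vertex 4 (distance=8)

Step 3: Shortest path: 2 -> 8 -> 4
Total weight: 3 + 5 = 8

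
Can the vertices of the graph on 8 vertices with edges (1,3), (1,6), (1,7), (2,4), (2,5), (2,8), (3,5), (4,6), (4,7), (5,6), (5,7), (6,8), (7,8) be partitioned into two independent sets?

Step 1: Attempt 2-coloring using BFS:
  Start at vertex 1, assign color 0
  Color vertex 3 with color 1 (neighbor of 1)
  Color vertex 6 with color 1 (neighbor of 1)
  Color vertex 7 with color 1 (neighbor of 1)
  Color vertex 5 with color 0 (neighbor of 3)
  Color vertex 4 with color 0 (neighbor of 6)
  Color vertex 8 with color 0 (neighbor of 6)
  Color vertex 2 with color 1 (neighbor of 5)

Step 2: 2-coloring succeeded. No conflicts found.
  Set A (color 0): {1, 4, 5, 8}
  Set B (color 1): {2, 3, 6, 7}

The graph is bipartite with partition {1, 4, 5, 8}, {2, 3, 6, 7}.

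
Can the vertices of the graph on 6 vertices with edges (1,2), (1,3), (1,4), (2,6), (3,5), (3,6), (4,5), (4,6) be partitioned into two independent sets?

Step 1: Attempt 2-coloring using BFS:
  Start at vertex 1, assign color 0
  Color vertex 2 with color 1 (neighbor of 1)
  Color vertex 3 with color 1 (neighbor of 1)
  Color vertex 4 with color 1 (neighbor of 1)
  Color vertex 6 with color 0 (neighbor of 2)
  Color vertex 5 with color 0 (neighbor of 3)

Step 2: 2-coloring succeeded. No conflicts found.
  Set A (color 0): {1, 5, 6}
  Set B (color 1): {2, 3, 4}

The graph is bipartite with partition {1, 5, 6}, {2, 3, 4}.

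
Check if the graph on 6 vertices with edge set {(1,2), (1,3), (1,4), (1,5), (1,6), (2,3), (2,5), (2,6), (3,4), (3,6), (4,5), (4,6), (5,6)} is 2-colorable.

Step 1: Attempt 2-coloring using BFS:
  Start at vertex 1, assign color 0
  Color vertex 2 with color 1 (neighbor of 1)
  Color vertex 3 with color 1 (neighbor of 1)
  Color vertex 4 with color 1 (neighbor of 1)
  Color vertex 5 with color 1 (neighbor of 1)
  Color vertex 6 with color 1 (neighbor of 1)

Step 2: Conflict found! Vertices 2 and 3 are adjacent but have the same color.
This means the graph contains an odd cycle.

The graph is NOT bipartite.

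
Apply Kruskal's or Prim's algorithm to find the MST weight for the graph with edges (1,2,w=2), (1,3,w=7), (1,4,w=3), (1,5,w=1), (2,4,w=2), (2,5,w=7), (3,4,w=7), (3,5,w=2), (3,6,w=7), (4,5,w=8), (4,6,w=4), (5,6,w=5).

Apply Kruskal's algorithm (sort edges by weight, add if no cycle):

Sorted edges by weight:
  (1,5) w=1
  (1,2) w=2
  (2,4) w=2
  (3,5) w=2
  (1,4) w=3
  (4,6) w=4
  (5,6) w=5
  (1,3) w=7
  (2,5) w=7
  (3,4) w=7
  (3,6) w=7
  (4,5) w=8

Add edge (1,5) w=1 -- no cycle. Running total: 1
Add edge (1,2) w=2 -- no cycle. Running total: 3
Add edge (2,4) w=2 -- no cycle. Running total: 5
Add edge (3,5) w=2 -- no cycle. Running total: 7
Skip edge (1,4) w=3 -- would create cycle
Add edge (4,6) w=4 -- no cycle. Running total: 11

MST edges: (1,5,w=1), (1,2,w=2), (2,4,w=2), (3,5,w=2), (4,6,w=4)
Total MST weight: 1 + 2 + 2 + 2 + 4 = 11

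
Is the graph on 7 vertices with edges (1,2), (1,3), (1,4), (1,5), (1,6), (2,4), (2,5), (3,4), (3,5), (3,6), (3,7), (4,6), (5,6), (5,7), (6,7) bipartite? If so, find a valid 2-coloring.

Step 1: Attempt 2-coloring using BFS:
  Start at vertex 1, assign color 0
  Color vertex 2 with color 1 (neighbor of 1)
  Color vertex 3 with color 1 (neighbor of 1)
  Color vertex 4 with color 1 (neighbor of 1)
  Color vertex 5 with color 1 (neighbor of 1)
  Color vertex 6 with color 1 (neighbor of 1)

Step 2: Conflict found! Vertices 2 and 4 are adjacent but have the same color.
This means the graph contains an odd cycle.

The graph is NOT bipartite.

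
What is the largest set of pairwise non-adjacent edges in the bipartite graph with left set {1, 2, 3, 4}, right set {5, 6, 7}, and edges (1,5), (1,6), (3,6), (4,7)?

Step 1: List the neighbors of each left vertex:
  1: 5, 6
  2: (none)
  3: 6
  4: 7

Step 2: Greedily match left vertices, then look for augmenting paths:
  Match 1 -- 5
  Match 3 -- 6
  Match 4 -- 7
  No augmenting path remains.

Step 3: Verify this is maximum:
  Matching size 3 = min(|L|, |R|) = min(4, 3), which is an upper bound, so this matching is maximum.

Maximum matching: {(1,5), (3,6), (4,7)}
Size: 3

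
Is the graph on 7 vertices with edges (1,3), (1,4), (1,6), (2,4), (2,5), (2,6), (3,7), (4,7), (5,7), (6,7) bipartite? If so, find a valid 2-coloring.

Step 1: Attempt 2-coloring using BFS:
  Start at vertex 1, assign color 0
  Color vertex 3 with color 1 (neighbor of 1)
  Color vertex 4 with color 1 (neighbor of 1)
  Color vertex 6 with color 1 (neighbor of 1)
  Color vertex 7 with color 0 (neighbor of 3)
  Color vertex 2 with color 0 (neighbor of 4)
  Color vertex 5 with color 1 (neighbor of 7)

Step 2: 2-coloring succeeded. No conflicts found.
  Set A (color 0): {1, 2, 7}
  Set B (color 1): {3, 4, 5, 6}

The graph is bipartite with partition {1, 2, 7}, {3, 4, 5, 6}.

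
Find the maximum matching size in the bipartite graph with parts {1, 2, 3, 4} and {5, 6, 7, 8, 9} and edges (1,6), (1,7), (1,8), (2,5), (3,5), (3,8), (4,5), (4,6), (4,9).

Step 1: List the neighbors of each left vertex:
  1: 6, 7, 8
  2: 5
  3: 5, 8
  4: 5, 6, 9

Step 2: Greedily match left vertices, then look for augmenting paths:
  Match 1 -- 6
  Match 2 -- 5
  Match 3 -- 8
  Match 4 -- 9
  No augmenting path remains.

Step 3: Verify this is maximum:
  Matching size 4 = min(|L|, |R|) = min(4, 5), which is an upper bound, so this matching is maximum.

Maximum matching: {(1,6), (2,5), (3,8), (4,9)}
Size: 4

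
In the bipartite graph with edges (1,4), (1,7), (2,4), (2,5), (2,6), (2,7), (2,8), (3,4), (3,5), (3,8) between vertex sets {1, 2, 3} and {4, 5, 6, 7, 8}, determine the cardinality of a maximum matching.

Step 1: List the neighbors of each left vertex:
  1: 4, 7
  2: 4, 5, 6, 7, 8
  3: 4, 5, 8

Step 2: Greedily match left vertices, then look for augmenting paths:
  Match 1 -- 4
  Match 2 -- 5
  Match 3 -- 8
  No augmenting path remains.

Step 3: Verify this is maximum:
  Matching size 3 = min(|L|, |R|) = min(3, 5), which is an upper bound, so this matching is maximum.

Maximum matching: {(1,4), (2,5), (3,8)}
Size: 3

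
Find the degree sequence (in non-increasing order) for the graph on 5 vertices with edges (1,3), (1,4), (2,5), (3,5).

Step 1: Count edges incident to each vertex:
  deg(1) = 2 (neighbors: 3, 4)
  deg(2) = 1 (neighbors: 5)
  deg(3) = 2 (neighbors: 1, 5)
  deg(4) = 1 (neighbors: 1)
  deg(5) = 2 (neighbors: 2, 3)

Step 2: Sort degrees in non-increasing order:
  Degrees: [2, 1, 2, 1, 2] -> sorted: [2, 2, 2, 1, 1]

Degree sequence: [2, 2, 2, 1, 1]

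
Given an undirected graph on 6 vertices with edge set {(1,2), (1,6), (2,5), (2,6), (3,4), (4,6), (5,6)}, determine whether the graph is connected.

Step 1: Build adjacency list from edges:
  1: 2, 6
  2: 1, 5, 6
  3: 4
  4: 3, 6
  5: 2, 6
  6: 1, 2, 4, 5

Step 2: Run BFS/DFS from vertex 1:
  Visited: {1, 2, 6, 5, 4, 3}
  Reached 6 of 6 vertices

Step 3: All 6 vertices reached from vertex 1, so the graph is connected.
Answer: Yes, the graph is connected.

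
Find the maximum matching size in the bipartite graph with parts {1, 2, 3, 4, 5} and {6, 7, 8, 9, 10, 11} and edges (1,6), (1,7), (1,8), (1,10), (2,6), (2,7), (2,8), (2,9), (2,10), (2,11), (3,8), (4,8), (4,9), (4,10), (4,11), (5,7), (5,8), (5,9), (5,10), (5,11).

Step 1: List the neighbors of each left vertex:
  1: 6, 7, 8, 10
  2: 6, 7, 8, 9, 10, 11
  3: 8
  4: 8, 9, 10, 11
  5: 7, 8, 9, 10, 11

Step 2: Greedily match left vertices, then look for augmenting paths:
  Match 1 -- 6
  Match 2 -- 7
  Match 3 -- 8
  Match 4 -- 9
  Match 5 -- 10
  No augmenting path remains.

Step 3: Verify this is maximum:
  Matching size 5 = min(|L|, |R|) = min(5, 6), which is an upper bound, so this matching is maximum.

Maximum matching: {(1,6), (2,7), (3,8), (4,9), (5,10)}
Size: 5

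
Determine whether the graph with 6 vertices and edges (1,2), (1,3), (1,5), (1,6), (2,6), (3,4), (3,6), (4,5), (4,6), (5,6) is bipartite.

Step 1: Attempt 2-coloring using BFS:
  Start at vertex 1, assign color 0
  Color vertex 2 with color 1 (neighbor of 1)
  Color vertex 3 with color 1 (neighbor of 1)
  Color vertex 5 with color 1 (neighbor of 1)
  Color vertex 6 with color 1 (neighbor of 1)

Step 2: Conflict found! Vertices 2 and 6 are adjacent but have the same color.
This means the graph contains an odd cycle.

The graph is NOT bipartite.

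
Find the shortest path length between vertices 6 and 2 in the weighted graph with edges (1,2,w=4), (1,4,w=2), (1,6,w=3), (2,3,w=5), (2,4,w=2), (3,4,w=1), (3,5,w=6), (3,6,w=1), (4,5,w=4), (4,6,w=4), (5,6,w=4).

Step 1: Build adjacency list with weights:
  1: 2(w=4), 4(w=2), 6(w=3)
  2: 1(w=4), 3(w=5), 4(w=2)
  3: 2(w=5), 4(w=1), 5(w=6), 6(w=1)
  4: 1(w=2), 2(w=2), 3(w=1), 5(w=4), 6(w=4)
  5: 3(w=6), 4(w=4), 6(w=4)
  6: 1(w=3), 3(w=1), 4(w=4), 5(w=4)

Step 2: Apply Dijkstra's algorithm from vertex 6:
  Visit vertex 6 (distance=0)
    Update dist[1] = 3
    Update dist[3] = 1
    Update dist[4] = 4
    Update dist[5] = 4
  Visit vertex 3 (distance=1)
    Update dist[2] = 6
    Update dist[4] = 2
  Visit vertex 4 (distance=2)
    Update dist[2] = 4
  Visit vertex 1 (distance=3)
  Visit vertex 2 (distance=4)

Step 3: Shortest path: 6 -> 3 -> 4 -> 2
Total weight: 1 + 1 + 2 = 4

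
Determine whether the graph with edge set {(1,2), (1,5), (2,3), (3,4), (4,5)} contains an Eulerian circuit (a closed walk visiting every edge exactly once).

Step 1: Find the degree of each vertex:
  deg(1) = 2
  deg(2) = 2
  deg(3) = 2
  deg(4) = 2
  deg(5) = 2

Step 2: Count vertices with odd degree:
  All vertices have even degree (0 odd-degree vertices)

Step 3: Apply Euler's theorem:
  - Eulerian circuit exists iff graph is connected and all vertices have even degree
  - Eulerian path exists iff graph is connected and has 0 or 2 odd-degree vertices

Graph is connected with 0 odd-degree vertices.
Both Eulerian circuit and Eulerian path exist.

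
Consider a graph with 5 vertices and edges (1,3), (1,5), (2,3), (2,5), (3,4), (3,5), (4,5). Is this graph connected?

Step 1: Build adjacency list from edges:
  1: 3, 5
  2: 3, 5
  3: 1, 2, 4, 5
  4: 3, 5
  5: 1, 2, 3, 4

Step 2: Run BFS/DFS from vertex 1:
  Visited: {1, 3, 5, 2, 4}
  Reached 5 of 5 vertices

Step 3: All 5 vertices reached from vertex 1, so the graph is connected.
Answer: Yes, the graph is connected.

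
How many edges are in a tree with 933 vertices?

A tree on n vertices always has exactly n - 1 edges.
For n = 933: edges = 933 - 1 = 932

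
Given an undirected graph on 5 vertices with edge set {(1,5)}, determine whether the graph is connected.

Step 1: Build adjacency list from edges:
  1: 5
  2: (none)
  3: (none)
  4: (none)
  5: 1

Step 2: Run BFS/DFS from vertex 1:
  Visited: {1, 5}
  Reached 2 of 5 vertices

Step 3: Only 2 of 5 vertices reached. Graph is disconnected.
Connected components: {1, 5}, {2}, {3}, {4}
Answer: No, the graph is not connected (4 components).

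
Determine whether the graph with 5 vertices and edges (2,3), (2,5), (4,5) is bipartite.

Step 1: Attempt 2-coloring using BFS:
  Start at vertex 1, assign color 0
  Start new component at vertex 2, assign color 0
  Color vertex 3 with color 1 (neighbor of 2)
  Color vertex 5 with color 1 (neighbor of 2)
  Color vertex 4 with color 0 (neighbor of 5)

Step 2: 2-coloring succeeded. No conflicts found.
  Set A (color 0): {1, 2, 4}
  Set B (color 1): {3, 5}

The graph is bipartite with partition {1, 2, 4}, {3, 5}.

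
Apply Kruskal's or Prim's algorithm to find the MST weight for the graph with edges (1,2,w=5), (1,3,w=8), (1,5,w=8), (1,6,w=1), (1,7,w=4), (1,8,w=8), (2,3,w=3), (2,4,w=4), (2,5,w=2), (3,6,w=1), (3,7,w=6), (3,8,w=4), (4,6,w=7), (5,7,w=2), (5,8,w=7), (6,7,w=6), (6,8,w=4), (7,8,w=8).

Apply Kruskal's algorithm (sort edges by weight, add if no cycle):

Sorted edges by weight:
  (1,6) w=1
  (3,6) w=1
  (2,5) w=2
  (5,7) w=2
  (2,3) w=3
  (1,7) w=4
  (2,4) w=4
  (3,8) w=4
  (6,8) w=4
  (1,2) w=5
  (3,7) w=6
  (6,7) w=6
  (4,6) w=7
  (5,8) w=7
  (1,5) w=8
  (1,3) w=8
  (1,8) w=8
  (7,8) w=8

Add edge (1,6) w=1 -- no cycle. Running total: 1
Add edge (3,6) w=1 -- no cycle. Running total: 2
Add edge (2,5) w=2 -- no cycle. Running total: 4
Add edge (5,7) w=2 -- no cycle. Running total: 6
Add edge (2,3) w=3 -- no cycle. Running total: 9
Skip edge (1,7) w=4 -- would create cycle
Add edge (2,4) w=4 -- no cycle. Running total: 13
Add edge (3,8) w=4 -- no cycle. Running total: 17

MST edges: (1,6,w=1), (3,6,w=1), (2,5,w=2), (5,7,w=2), (2,3,w=3), (2,4,w=4), (3,8,w=4)
Total MST weight: 1 + 1 + 2 + 2 + 3 + 4 + 4 = 17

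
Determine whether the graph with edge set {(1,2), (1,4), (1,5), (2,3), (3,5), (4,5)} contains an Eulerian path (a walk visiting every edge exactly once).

Step 1: Find the degree of each vertex:
  deg(1) = 3
  deg(2) = 2
  deg(3) = 2
  deg(4) = 2
  deg(5) = 3

Step 2: Count vertices with odd degree:
  Odd-degree vertices: 1, 5 (2 total)

Step 3: Apply Euler's theorem:
  - Eulerian circuit exists iff graph is connected and all vertices have even degree
  - Eulerian path exists iff graph is connected and has 0 or 2 odd-degree vertices

Graph is connected with exactly 2 odd-degree vertices (1, 5).
Eulerian path exists (starting and ending at the odd-degree vertices), but no Eulerian circuit.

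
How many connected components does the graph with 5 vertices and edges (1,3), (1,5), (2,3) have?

Step 1: Build adjacency list from edges:
  1: 3, 5
  2: 3
  3: 1, 2
  4: (none)
  5: 1

Step 2: Run BFS/DFS from vertex 1:
  Visited: {1, 3, 5, 2}
  Reached 4 of 5 vertices

Step 3: Only 4 of 5 vertices reached. Graph is disconnected.
Connected components: {1, 2, 3, 5}, {4}
Number of connected components: 2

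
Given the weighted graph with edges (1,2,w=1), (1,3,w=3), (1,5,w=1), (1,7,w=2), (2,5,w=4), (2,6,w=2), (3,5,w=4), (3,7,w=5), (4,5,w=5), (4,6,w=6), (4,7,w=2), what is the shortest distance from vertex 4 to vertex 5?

Step 1: Build adjacency list with weights:
  1: 2(w=1), 3(w=3), 5(w=1), 7(w=2)
  2: 1(w=1), 5(w=4), 6(w=2)
  3: 1(w=3), 5(w=4), 7(w=5)
  4: 5(w=5), 6(w=6), 7(w=2)
  5: 1(w=1), 2(w=4), 3(w=4), 4(w=5)
  6: 2(w=2), 4(w=6)
  7: 1(w=2), 3(w=5), 4(w=2)

Step 2: Apply Dijkstra's algorithm from vertex 4:
  Visit vertex 4 (distance=0)
    Update dist[5] = 5
    Update dist[6] = 6
    Update dist[7] = 2
  Visit vertex 7 (distance=2)
    Update dist[1] = 4
    Update dist[3] = 7
  Visit vertex 1 (distance=4)
    Update dist[2] = 5
  Visit vertex 2 (distance=5)
  Visit vertex 5 (distance=5)

Step 3: Shortest path: 4 -> 5
Total weight: 5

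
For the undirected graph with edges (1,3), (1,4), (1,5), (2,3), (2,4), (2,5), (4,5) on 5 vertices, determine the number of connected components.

Step 1: Build adjacency list from edges:
  1: 3, 4, 5
  2: 3, 4, 5
  3: 1, 2
  4: 1, 2, 5
  5: 1, 2, 4

Step 2: Run BFS/DFS from vertex 1:
  Visited: {1, 3, 4, 5, 2}
  Reached 5 of 5 vertices

Step 3: All 5 vertices reached from vertex 1, so the graph is connected.
Number of connected components: 1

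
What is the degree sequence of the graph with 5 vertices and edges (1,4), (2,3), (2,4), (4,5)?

Step 1: Count edges incident to each vertex:
  deg(1) = 1 (neighbors: 4)
  deg(2) = 2 (neighbors: 3, 4)
  deg(3) = 1 (neighbors: 2)
  deg(4) = 3 (neighbors: 1, 2, 5)
  deg(5) = 1 (neighbors: 4)

Step 2: Sort degrees in non-increasing order:
  Degrees: [1, 2, 1, 3, 1] -> sorted: [3, 2, 1, 1, 1]

Degree sequence: [3, 2, 1, 1, 1]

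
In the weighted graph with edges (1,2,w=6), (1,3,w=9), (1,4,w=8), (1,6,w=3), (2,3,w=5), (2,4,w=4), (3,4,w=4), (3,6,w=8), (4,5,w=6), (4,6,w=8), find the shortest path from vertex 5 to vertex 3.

Step 1: Build adjacency list with weights:
  1: 2(w=6), 3(w=9), 4(w=8), 6(w=3)
  2: 1(w=6), 3(w=5), 4(w=4)
  3: 1(w=9), 2(w=5), 4(w=4), 6(w=8)
  4: 1(w=8), 2(w=4), 3(w=4), 5(w=6), 6(w=8)
  5: 4(w=6)
  6: 1(w=3), 3(w=8), 4(w=8)

Step 2: Apply Dijkstra's algorithm from vertex 5:
  Visit vertex 5 (distance=0)
    Update dist[4] = 6
  Visit vertex 4 (distance=6)
    Update dist[1] = 14
    Update dist[2] = 10
    Update dist[3] = 10
    Update dist[6] = 14
  Visit vertex 2 (distance=10)
  Visit vertex 3 (distance=10)

Step 3: Shortest path: 5 -> 4 -> 3
Total weight: 6 + 4 = 10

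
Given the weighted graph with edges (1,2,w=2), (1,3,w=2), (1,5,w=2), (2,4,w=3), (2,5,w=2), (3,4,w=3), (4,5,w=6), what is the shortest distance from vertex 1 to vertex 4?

Step 1: Build adjacency list with weights:
  1: 2(w=2), 3(w=2), 5(w=2)
  2: 1(w=2), 4(w=3), 5(w=2)
  3: 1(w=2), 4(w=3)
  4: 2(w=3), 3(w=3), 5(w=6)
  5: 1(w=2), 2(w=2), 4(w=6)

Step 2: Apply Dijkstra's algorithm from vertex 1:
  Visit vertex 1 (distance=0)
    Update dist[2] = 2
    Update dist[3] = 2
    Update dist[5] = 2
  Visit vertex 2 (distance=2)
    Update dist[4] = 5
  Visit vertex 3 (distance=2)
  Visit vertex 5 (distance=2)
  Visit vertex 4 (distance=5)

Step 3: Shortest path: 1 -> 2 -> 4
Total weight: 2 + 3 = 5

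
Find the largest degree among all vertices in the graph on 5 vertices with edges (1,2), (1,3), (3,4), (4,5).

Step 1: Count edges incident to each vertex:
  deg(1) = 2 (neighbors: 2, 3)
  deg(2) = 1 (neighbors: 1)
  deg(3) = 2 (neighbors: 1, 4)
  deg(4) = 2 (neighbors: 3, 5)
  deg(5) = 1 (neighbors: 4)

Step 2: Find maximum:
  max(2, 1, 2, 2, 1) = 2 (vertex 1)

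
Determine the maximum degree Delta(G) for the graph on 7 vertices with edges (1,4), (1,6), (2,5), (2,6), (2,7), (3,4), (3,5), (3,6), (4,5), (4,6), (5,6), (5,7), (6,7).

Step 1: Count edges incident to each vertex:
  deg(1) = 2 (neighbors: 4, 6)
  deg(2) = 3 (neighbors: 5, 6, 7)
  deg(3) = 3 (neighbors: 4, 5, 6)
  deg(4) = 4 (neighbors: 1, 3, 5, 6)
  deg(5) = 5 (neighbors: 2, 3, 4, 6, 7)
  deg(6) = 6 (neighbors: 1, 2, 3, 4, 5, 7)
  deg(7) = 3 (neighbors: 2, 5, 6)

Step 2: Find maximum:
  max(2, 3, 3, 4, 5, 6, 3) = 6 (vertex 6)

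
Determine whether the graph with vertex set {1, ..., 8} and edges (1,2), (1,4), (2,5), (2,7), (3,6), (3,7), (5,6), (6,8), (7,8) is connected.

Step 1: Build adjacency list from edges:
  1: 2, 4
  2: 1, 5, 7
  3: 6, 7
  4: 1
  5: 2, 6
  6: 3, 5, 8
  7: 2, 3, 8
  8: 6, 7

Step 2: Run BFS/DFS from vertex 1:
  Visited: {1, 2, 4, 5, 7, 6, 3, 8}
  Reached 8 of 8 vertices

Step 3: All 8 vertices reached from vertex 1, so the graph is connected.
Answer: Yes, the graph is connected.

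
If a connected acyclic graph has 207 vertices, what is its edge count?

A tree on n vertices always has exactly n - 1 edges.
For n = 207: edges = 207 - 1 = 206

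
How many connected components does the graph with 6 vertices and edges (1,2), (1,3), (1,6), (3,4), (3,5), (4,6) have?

Step 1: Build adjacency list from edges:
  1: 2, 3, 6
  2: 1
  3: 1, 4, 5
  4: 3, 6
  5: 3
  6: 1, 4

Step 2: Run BFS/DFS from vertex 1:
  Visited: {1, 2, 3, 6, 4, 5}
  Reached 6 of 6 vertices

Step 3: All 6 vertices reached from vertex 1, so the graph is connected.
Number of connected components: 1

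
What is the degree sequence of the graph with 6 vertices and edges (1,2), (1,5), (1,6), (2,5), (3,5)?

Step 1: Count edges incident to each vertex:
  deg(1) = 3 (neighbors: 2, 5, 6)
  deg(2) = 2 (neighbors: 1, 5)
  deg(3) = 1 (neighbors: 5)
  deg(4) = 0 (neighbors: none)
  deg(5) = 3 (neighbors: 1, 2, 3)
  deg(6) = 1 (neighbors: 1)

Step 2: Sort degrees in non-increasing order:
  Degrees: [3, 2, 1, 0, 3, 1] -> sorted: [3, 3, 2, 1, 1, 0]

Degree sequence: [3, 3, 2, 1, 1, 0]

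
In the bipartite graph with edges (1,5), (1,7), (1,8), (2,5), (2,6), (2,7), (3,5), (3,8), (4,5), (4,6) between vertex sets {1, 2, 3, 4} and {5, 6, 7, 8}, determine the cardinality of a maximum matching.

Step 1: List the neighbors of each left vertex:
  1: 5, 7, 8
  2: 5, 6, 7
  3: 5, 8
  4: 5, 6

Step 2: Greedily match left vertices, then look for augmenting paths:
  Match 1 -- 7
  Match 2 -- 6
  Match 3 -- 8
  Match 4 -- 5
  No augmenting path remains.

Step 3: Verify this is maximum:
  Matching size 4 = min(|L|, |R|) = min(4, 4), which is an upper bound, so this matching is maximum.

Maximum matching: {(1,7), (2,6), (3,8), (4,5)}
Size: 4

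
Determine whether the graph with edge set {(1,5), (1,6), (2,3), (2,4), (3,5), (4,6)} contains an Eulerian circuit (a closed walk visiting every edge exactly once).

Step 1: Find the degree of each vertex:
  deg(1) = 2
  deg(2) = 2
  deg(3) = 2
  deg(4) = 2
  deg(5) = 2
  deg(6) = 2

Step 2: Count vertices with odd degree:
  All vertices have even degree (0 odd-degree vertices)

Step 3: Apply Euler's theorem:
  - Eulerian circuit exists iff graph is connected and all vertices have even degree
  - Eulerian path exists iff graph is connected and has 0 or 2 odd-degree vertices

Graph is connected with 0 odd-degree vertices.
Both Eulerian circuit and Eulerian path exist.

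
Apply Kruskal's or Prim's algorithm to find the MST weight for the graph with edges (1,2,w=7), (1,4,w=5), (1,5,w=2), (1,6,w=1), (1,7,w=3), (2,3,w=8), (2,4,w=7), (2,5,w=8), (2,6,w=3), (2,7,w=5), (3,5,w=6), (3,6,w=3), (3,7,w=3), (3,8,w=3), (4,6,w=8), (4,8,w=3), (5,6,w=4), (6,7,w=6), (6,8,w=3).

Apply Kruskal's algorithm (sort edges by weight, add if no cycle):

Sorted edges by weight:
  (1,6) w=1
  (1,5) w=2
  (1,7) w=3
  (2,6) w=3
  (3,6) w=3
  (3,7) w=3
  (3,8) w=3
  (4,8) w=3
  (6,8) w=3
  (5,6) w=4
  (1,4) w=5
  (2,7) w=5
  (3,5) w=6
  (6,7) w=6
  (1,2) w=7
  (2,4) w=7
  (2,3) w=8
  (2,5) w=8
  (4,6) w=8

Add edge (1,6) w=1 -- no cycle. Running total: 1
Add edge (1,5) w=2 -- no cycle. Running total: 3
Add edge (1,7) w=3 -- no cycle. Running total: 6
Add edge (2,6) w=3 -- no cycle. Running total: 9
Add edge (3,6) w=3 -- no cycle. Running total: 12
Skip edge (3,7) w=3 -- would create cycle
Add edge (3,8) w=3 -- no cycle. Running total: 15
Add edge (4,8) w=3 -- no cycle. Running total: 18

MST edges: (1,6,w=1), (1,5,w=2), (1,7,w=3), (2,6,w=3), (3,6,w=3), (3,8,w=3), (4,8,w=3)
Total MST weight: 1 + 2 + 3 + 3 + 3 + 3 + 3 = 18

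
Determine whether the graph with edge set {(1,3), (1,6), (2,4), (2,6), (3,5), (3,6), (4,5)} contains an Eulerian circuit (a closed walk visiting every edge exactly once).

Step 1: Find the degree of each vertex:
  deg(1) = 2
  deg(2) = 2
  deg(3) = 3
  deg(4) = 2
  deg(5) = 2
  deg(6) = 3

Step 2: Count vertices with odd degree:
  Odd-degree vertices: 3, 6 (2 total)

Step 3: Apply Euler's theorem:
  - Eulerian circuit exists iff graph is connected and all vertices have even degree
  - Eulerian path exists iff graph is connected and has 0 or 2 odd-degree vertices

Graph is connected with exactly 2 odd-degree vertices (3, 6).
Eulerian path exists (starting and ending at the odd-degree vertices), but no Eulerian circuit.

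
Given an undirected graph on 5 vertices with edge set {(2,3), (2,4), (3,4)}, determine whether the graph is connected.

Step 1: Build adjacency list from edges:
  1: (none)
  2: 3, 4
  3: 2, 4
  4: 2, 3
  5: (none)

Step 2: Run BFS/DFS from vertex 1:
  Visited: {1}
  Reached 1 of 5 vertices

Step 3: Only 1 of 5 vertices reached. Graph is disconnected.
Connected components: {1}, {2, 3, 4}, {5}
Answer: No, the graph is not connected (3 components).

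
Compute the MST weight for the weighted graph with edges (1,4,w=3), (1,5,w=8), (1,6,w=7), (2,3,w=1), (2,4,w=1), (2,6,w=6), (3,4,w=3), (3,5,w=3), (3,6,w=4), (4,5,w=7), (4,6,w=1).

Apply Kruskal's algorithm (sort edges by weight, add if no cycle):

Sorted edges by weight:
  (2,3) w=1
  (2,4) w=1
  (4,6) w=1
  (1,4) w=3
  (3,4) w=3
  (3,5) w=3
  (3,6) w=4
  (2,6) w=6
  (1,6) w=7
  (4,5) w=7
  (1,5) w=8

Add edge (2,3) w=1 -- no cycle. Running total: 1
Add edge (2,4) w=1 -- no cycle. Running total: 2
Add edge (4,6) w=1 -- no cycle. Running total: 3
Add edge (1,4) w=3 -- no cycle. Running total: 6
Skip edge (3,4) w=3 -- would create cycle
Add edge (3,5) w=3 -- no cycle. Running total: 9

MST edges: (2,3,w=1), (2,4,w=1), (4,6,w=1), (1,4,w=3), (3,5,w=3)
Total MST weight: 1 + 1 + 1 + 3 + 3 = 9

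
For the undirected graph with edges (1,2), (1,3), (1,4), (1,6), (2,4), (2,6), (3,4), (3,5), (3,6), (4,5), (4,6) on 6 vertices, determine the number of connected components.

Step 1: Build adjacency list from edges:
  1: 2, 3, 4, 6
  2: 1, 4, 6
  3: 1, 4, 5, 6
  4: 1, 2, 3, 5, 6
  5: 3, 4
  6: 1, 2, 3, 4

Step 2: Run BFS/DFS from vertex 1:
  Visited: {1, 2, 3, 4, 6, 5}
  Reached 6 of 6 vertices

Step 3: All 6 vertices reached from vertex 1, so the graph is connected.
Number of connected components: 1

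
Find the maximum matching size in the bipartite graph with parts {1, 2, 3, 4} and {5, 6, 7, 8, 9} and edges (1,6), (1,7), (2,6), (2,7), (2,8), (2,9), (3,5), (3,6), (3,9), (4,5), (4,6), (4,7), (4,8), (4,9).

Step 1: List the neighbors of each left vertex:
  1: 6, 7
  2: 6, 7, 8, 9
  3: 5, 6, 9
  4: 5, 6, 7, 8, 9

Step 2: Greedily match left vertices, then look for augmenting paths:
  Match 1 -- 6
  Match 2 -- 7
  Match 3 -- 5
  Match 4 -- 8
  No augmenting path remains.

Step 3: Verify this is maximum:
  Matching size 4 = min(|L|, |R|) = min(4, 5), which is an upper bound, so this matching is maximum.

Maximum matching: {(1,6), (2,7), (3,5), (4,8)}
Size: 4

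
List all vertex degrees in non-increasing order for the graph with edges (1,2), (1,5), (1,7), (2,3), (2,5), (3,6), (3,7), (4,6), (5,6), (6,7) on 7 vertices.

Step 1: Count edges incident to each vertex:
  deg(1) = 3 (neighbors: 2, 5, 7)
  deg(2) = 3 (neighbors: 1, 3, 5)
  deg(3) = 3 (neighbors: 2, 6, 7)
  deg(4) = 1 (neighbors: 6)
  deg(5) = 3 (neighbors: 1, 2, 6)
  deg(6) = 4 (neighbors: 3, 4, 5, 7)
  deg(7) = 3 (neighbors: 1, 3, 6)

Step 2: Sort degrees in non-increasing order:
  Degrees: [3, 3, 3, 1, 3, 4, 3] -> sorted: [4, 3, 3, 3, 3, 3, 1]

Degree sequence: [4, 3, 3, 3, 3, 3, 1]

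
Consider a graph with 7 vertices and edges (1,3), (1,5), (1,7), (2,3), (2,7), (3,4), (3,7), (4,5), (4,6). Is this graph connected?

Step 1: Build adjacency list from edges:
  1: 3, 5, 7
  2: 3, 7
  3: 1, 2, 4, 7
  4: 3, 5, 6
  5: 1, 4
  6: 4
  7: 1, 2, 3

Step 2: Run BFS/DFS from vertex 1:
  Visited: {1, 3, 5, 7, 2, 4, 6}
  Reached 7 of 7 vertices

Step 3: All 7 vertices reached from vertex 1, so the graph is connected.
Answer: Yes, the graph is connected.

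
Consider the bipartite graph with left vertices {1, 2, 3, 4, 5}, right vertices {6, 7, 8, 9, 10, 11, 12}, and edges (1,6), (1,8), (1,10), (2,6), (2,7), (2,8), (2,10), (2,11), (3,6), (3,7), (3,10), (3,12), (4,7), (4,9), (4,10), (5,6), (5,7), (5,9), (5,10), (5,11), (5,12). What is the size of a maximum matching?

Step 1: List the neighbors of each left vertex:
  1: 6, 8, 10
  2: 6, 7, 8, 10, 11
  3: 6, 7, 10, 12
  4: 7, 9, 10
  5: 6, 7, 9, 10, 11, 12

Step 2: Greedily match left vertices, then look for augmenting paths:
  Match 1 -- 6
  Match 2 -- 7
  Match 3 -- 10
  Match 4 -- 9
  Match 5 -- 11
  No augmenting path remains.

Step 3: Verify this is maximum:
  Matching size 5 = min(|L|, |R|) = min(5, 7), which is an upper bound, so this matching is maximum.

Maximum matching: {(1,6), (2,7), (3,10), (4,9), (5,11)}
Size: 5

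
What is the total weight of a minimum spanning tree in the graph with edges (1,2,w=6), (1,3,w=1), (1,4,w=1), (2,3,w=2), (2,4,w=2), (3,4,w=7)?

Apply Kruskal's algorithm (sort edges by weight, add if no cycle):

Sorted edges by weight:
  (1,3) w=1
  (1,4) w=1
  (2,3) w=2
  (2,4) w=2
  (1,2) w=6
  (3,4) w=7

Add edge (1,3) w=1 -- no cycle. Running total: 1
Add edge (1,4) w=1 -- no cycle. Running total: 2
Add edge (2,3) w=2 -- no cycle. Running total: 4

MST edges: (1,3,w=1), (1,4,w=1), (2,3,w=2)
Total MST weight: 1 + 1 + 2 = 4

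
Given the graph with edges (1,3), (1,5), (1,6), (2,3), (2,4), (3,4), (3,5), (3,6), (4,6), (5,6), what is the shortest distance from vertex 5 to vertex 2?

Step 1: Build adjacency list:
  1: 3, 5, 6
  2: 3, 4
  3: 1, 2, 4, 5, 6
  4: 2, 3, 6
  5: 1, 3, 6
  6: 1, 3, 4, 5

Step 2: BFS from vertex 5 to find shortest path to 2:
  vertex 1 reached at distance 1
  vertex 3 reached at distance 1
  vertex 6 reached at distance 1
  vertex 2 reached at distance 2

Step 3: Shortest path: 5 -> 3 -> 2
Path length: 2 edges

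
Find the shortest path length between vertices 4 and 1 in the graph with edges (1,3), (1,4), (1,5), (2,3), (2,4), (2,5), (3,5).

Step 1: Build adjacency list:
  1: 3, 4, 5
  2: 3, 4, 5
  3: 1, 2, 5
  4: 1, 2
  5: 1, 2, 3

Step 2: BFS from vertex 4 to find shortest path to 1:
  vertex 1 reached at distance 1

Step 3: Shortest path: 4 -> 1
Path length: 1 edge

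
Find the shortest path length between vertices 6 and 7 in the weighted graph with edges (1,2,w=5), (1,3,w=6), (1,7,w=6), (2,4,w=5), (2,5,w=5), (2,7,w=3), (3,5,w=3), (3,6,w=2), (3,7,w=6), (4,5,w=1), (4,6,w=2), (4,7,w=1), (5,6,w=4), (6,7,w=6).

Step 1: Build adjacency list with weights:
  1: 2(w=5), 3(w=6), 7(w=6)
  2: 1(w=5), 4(w=5), 5(w=5), 7(w=3)
  3: 1(w=6), 5(w=3), 6(w=2), 7(w=6)
  4: 2(w=5), 5(w=1), 6(w=2), 7(w=1)
  5: 2(w=5), 3(w=3), 4(w=1), 6(w=4)
  6: 3(w=2), 4(w=2), 5(w=4), 7(w=6)
  7: 1(w=6), 2(w=3), 3(w=6), 4(w=1), 6(w=6)

Step 2: Apply Dijkstra's algorithm from vertex 6:
  Visit vertex 6 (distance=0)
    Update dist[3] = 2
    Update dist[4] = 2
    Update dist[5] = 4
    Update dist[7] = 6
  Visit vertex 3 (distance=2)
    Update dist[1] = 8
  Visit vertex 4 (distance=2)
    Update dist[2] = 7
    Update dist[5] = 3
    Update dist[7] = 3
  Visit vertex 5 (distance=3)
  Visit vertex 7 (distance=3)
    Update dist[2] = 6

Step 3: Shortest path: 6 -> 4 -> 7
Total weight: 2 + 1 = 3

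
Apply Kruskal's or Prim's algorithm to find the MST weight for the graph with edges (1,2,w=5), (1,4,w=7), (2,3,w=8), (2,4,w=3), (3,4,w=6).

Apply Kruskal's algorithm (sort edges by weight, add if no cycle):

Sorted edges by weight:
  (2,4) w=3
  (1,2) w=5
  (3,4) w=6
  (1,4) w=7
  (2,3) w=8

Add edge (2,4) w=3 -- no cycle. Running total: 3
Add edge (1,2) w=5 -- no cycle. Running total: 8
Add edge (3,4) w=6 -- no cycle. Running total: 14

MST edges: (2,4,w=3), (1,2,w=5), (3,4,w=6)
Total MST weight: 3 + 5 + 6 = 14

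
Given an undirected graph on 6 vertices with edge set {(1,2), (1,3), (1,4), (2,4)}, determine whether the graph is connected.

Step 1: Build adjacency list from edges:
  1: 2, 3, 4
  2: 1, 4
  3: 1
  4: 1, 2
  5: (none)
  6: (none)

Step 2: Run BFS/DFS from vertex 1:
  Visited: {1, 2, 3, 4}
  Reached 4 of 6 vertices

Step 3: Only 4 of 6 vertices reached. Graph is disconnected.
Connected components: {1, 2, 3, 4}, {5}, {6}
Answer: No, the graph is not connected (3 components).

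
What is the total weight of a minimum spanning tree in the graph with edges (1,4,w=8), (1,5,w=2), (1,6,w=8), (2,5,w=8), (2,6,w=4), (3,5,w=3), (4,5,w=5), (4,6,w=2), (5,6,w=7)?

Apply Kruskal's algorithm (sort edges by weight, add if no cycle):

Sorted edges by weight:
  (1,5) w=2
  (4,6) w=2
  (3,5) w=3
  (2,6) w=4
  (4,5) w=5
  (5,6) w=7
  (1,6) w=8
  (1,4) w=8
  (2,5) w=8

Add edge (1,5) w=2 -- no cycle. Running total: 2
Add edge (4,6) w=2 -- no cycle. Running total: 4
Add edge (3,5) w=3 -- no cycle. Running total: 7
Add edge (2,6) w=4 -- no cycle. Running total: 11
Add edge (4,5) w=5 -- no cycle. Running total: 16

MST edges: (1,5,w=2), (4,6,w=2), (3,5,w=3), (2,6,w=4), (4,5,w=5)
Total MST weight: 2 + 2 + 3 + 4 + 5 = 16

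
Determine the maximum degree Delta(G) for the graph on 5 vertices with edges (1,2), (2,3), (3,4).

Step 1: Count edges incident to each vertex:
  deg(1) = 1 (neighbors: 2)
  deg(2) = 2 (neighbors: 1, 3)
  deg(3) = 2 (neighbors: 2, 4)
  deg(4) = 1 (neighbors: 3)
  deg(5) = 0 (neighbors: none)

Step 2: Find maximum:
  max(1, 2, 2, 1, 0) = 2 (vertex 2)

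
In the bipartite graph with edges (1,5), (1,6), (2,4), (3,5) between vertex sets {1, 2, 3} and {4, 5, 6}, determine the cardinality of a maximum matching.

Step 1: List the neighbors of each left vertex:
  1: 5, 6
  2: 4
  3: 5

Step 2: Greedily match left vertices, then look for augmenting paths:
  Match 1 -- 6
  Match 2 -- 4
  Match 3 -- 5
  No augmenting path remains.

Step 3: Verify this is maximum:
  Matching size 3 = min(|L|, |R|) = min(3, 3), which is an upper bound, so this matching is maximum.

Maximum matching: {(1,6), (2,4), (3,5)}
Size: 3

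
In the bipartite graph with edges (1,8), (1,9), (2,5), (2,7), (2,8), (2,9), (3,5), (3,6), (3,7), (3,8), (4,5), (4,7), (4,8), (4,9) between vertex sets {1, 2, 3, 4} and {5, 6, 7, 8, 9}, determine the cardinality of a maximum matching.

Step 1: List the neighbors of each left vertex:
  1: 8, 9
  2: 5, 7, 8, 9
  3: 5, 6, 7, 8
  4: 5, 7, 8, 9

Step 2: Greedily match left vertices, then look for augmenting paths:
  Match 1 -- 8
  Match 2 -- 5
  Match 3 -- 6
  Match 4 -- 7
  No augmenting path remains.

Step 3: Verify this is maximum:
  Matching size 4 = min(|L|, |R|) = min(4, 5), which is an upper bound, so this matching is maximum.

Maximum matching: {(1,8), (2,5), (3,6), (4,7)}
Size: 4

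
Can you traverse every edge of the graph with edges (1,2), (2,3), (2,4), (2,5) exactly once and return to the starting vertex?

Step 1: Find the degree of each vertex:
  deg(1) = 1
  deg(2) = 4
  deg(3) = 1
  deg(4) = 1
  deg(5) = 1

Step 2: Count vertices with odd degree:
  Odd-degree vertices: 1, 3, 4, 5 (4 total)

Step 3: Apply Euler's theorem:
  - Eulerian circuit exists iff graph is connected and all vertices have even degree
  - Eulerian path exists iff graph is connected and has 0 or 2 odd-degree vertices

Graph has 4 odd-degree vertices (need 0 or 2).
Neither Eulerian path nor Eulerian circuit exists.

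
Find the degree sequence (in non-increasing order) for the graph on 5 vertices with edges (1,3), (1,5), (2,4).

Step 1: Count edges incident to each vertex:
  deg(1) = 2 (neighbors: 3, 5)
  deg(2) = 1 (neighbors: 4)
  deg(3) = 1 (neighbors: 1)
  deg(4) = 1 (neighbors: 2)
  deg(5) = 1 (neighbors: 1)

Step 2: Sort degrees in non-increasing order:
  Degrees: [2, 1, 1, 1, 1] -> sorted: [2, 1, 1, 1, 1]

Degree sequence: [2, 1, 1, 1, 1]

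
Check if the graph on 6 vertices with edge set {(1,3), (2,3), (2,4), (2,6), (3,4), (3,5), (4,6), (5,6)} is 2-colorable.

Step 1: Attempt 2-coloring using BFS:
  Start at vertex 1, assign color 0
  Color vertex 3 with color 1 (neighbor of 1)
  Color vertex 2 with color 0 (neighbor of 3)
  Color vertex 4 with color 0 (neighbor of 3)
  Color vertex 5 with color 0 (neighbor of 3)

Step 2: Conflict found! Vertices 2 and 4 are adjacent but have the same color.
This means the graph contains an odd cycle.

The graph is NOT bipartite.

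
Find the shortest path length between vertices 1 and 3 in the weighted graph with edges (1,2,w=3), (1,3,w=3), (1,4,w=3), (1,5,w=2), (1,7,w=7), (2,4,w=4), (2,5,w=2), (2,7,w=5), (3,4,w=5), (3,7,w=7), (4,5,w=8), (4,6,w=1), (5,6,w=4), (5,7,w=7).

Step 1: Build adjacency list with weights:
  1: 2(w=3), 3(w=3), 4(w=3), 5(w=2), 7(w=7)
  2: 1(w=3), 4(w=4), 5(w=2), 7(w=5)
  3: 1(w=3), 4(w=5), 7(w=7)
  4: 1(w=3), 2(w=4), 3(w=5), 5(w=8), 6(w=1)
  5: 1(w=2), 2(w=2), 4(w=8), 6(w=4), 7(w=7)
  6: 4(w=1), 5(w=4)
  7: 1(w=7), 2(w=5), 3(w=7), 5(w=7)

Step 2: Apply Dijkstra's algorithm from vertex 1:
  Visit vertex 1 (distance=0)
    Update dist[2] = 3
    Update dist[3] = 3
    Update dist[4] = 3
    Update dist[5] = 2
    Update dist[7] = 7
  Visit vertex 5 (distance=2)
    Update dist[6] = 6
  Visit vertex 2 (distance=3)
  Visit vertex 3 (distance=3)

Step 3: Shortest path: 1 -> 3
Total weight: 3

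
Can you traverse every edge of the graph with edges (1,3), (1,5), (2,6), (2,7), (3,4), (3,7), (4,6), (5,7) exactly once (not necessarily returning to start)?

Step 1: Find the degree of each vertex:
  deg(1) = 2
  deg(2) = 2
  deg(3) = 3
  deg(4) = 2
  deg(5) = 2
  deg(6) = 2
  deg(7) = 3

Step 2: Count vertices with odd degree:
  Odd-degree vertices: 3, 7 (2 total)

Step 3: Apply Euler's theorem:
  - Eulerian circuit exists iff graph is connected and all vertices have even degree
  - Eulerian path exists iff graph is connected and has 0 or 2 odd-degree vertices

Graph is connected with exactly 2 odd-degree vertices (3, 7).
Eulerian path exists (starting and ending at the odd-degree vertices), but no Eulerian circuit.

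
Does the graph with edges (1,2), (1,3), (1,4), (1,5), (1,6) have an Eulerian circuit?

Step 1: Find the degree of each vertex:
  deg(1) = 5
  deg(2) = 1
  deg(3) = 1
  deg(4) = 1
  deg(5) = 1
  deg(6) = 1

Step 2: Count vertices with odd degree:
  Odd-degree vertices: 1, 2, 3, 4, 5, 6 (6 total)

Step 3: Apply Euler's theorem:
  - Eulerian circuit exists iff graph is connected and all vertices have even degree
  - Eulerian path exists iff graph is connected and has 0 or 2 odd-degree vertices

Graph has 6 odd-degree vertices (need 0 or 2).
Neither Eulerian path nor Eulerian circuit exists.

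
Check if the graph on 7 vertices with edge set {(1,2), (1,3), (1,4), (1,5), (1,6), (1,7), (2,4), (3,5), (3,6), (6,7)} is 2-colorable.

Step 1: Attempt 2-coloring using BFS:
  Start at vertex 1, assign color 0
  Color vertex 2 with color 1 (neighbor of 1)
  Color vertex 3 with color 1 (neighbor of 1)
  Color vertex 4 with color 1 (neighbor of 1)
  Color vertex 5 with color 1 (neighbor of 1)
  Color vertex 6 with color 1 (neighbor of 1)
  Color vertex 7 with color 1 (neighbor of 1)

Step 2: Conflict found! Vertices 2 and 4 are adjacent but have the same color.
This means the graph contains an odd cycle.

The graph is NOT bipartite.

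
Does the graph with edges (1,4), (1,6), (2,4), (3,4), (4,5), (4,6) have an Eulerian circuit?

Step 1: Find the degree of each vertex:
  deg(1) = 2
  deg(2) = 1
  deg(3) = 1
  deg(4) = 5
  deg(5) = 1
  deg(6) = 2

Step 2: Count vertices with odd degree:
  Odd-degree vertices: 2, 3, 4, 5 (4 total)

Step 3: Apply Euler's theorem:
  - Eulerian circuit exists iff graph is connected and all vertices have even degree
  - Eulerian path exists iff graph is connected and has 0 or 2 odd-degree vertices

Graph has 4 odd-degree vertices (need 0 or 2).
Neither Eulerian path nor Eulerian circuit exists.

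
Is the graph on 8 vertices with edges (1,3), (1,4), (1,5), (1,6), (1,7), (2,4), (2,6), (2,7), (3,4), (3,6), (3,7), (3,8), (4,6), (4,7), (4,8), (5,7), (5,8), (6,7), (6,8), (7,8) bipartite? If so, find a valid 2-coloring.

Step 1: Attempt 2-coloring using BFS:
  Start at vertex 1, assign color 0
  Color vertex 3 with color 1 (neighbor of 1)
  Color vertex 4 with color 1 (neighbor of 1)
  Color vertex 5 with color 1 (neighbor of 1)
  Color vertex 6 with color 1 (neighbor of 1)
  Color vertex 7 with color 1 (neighbor of 1)

Step 2: Conflict found! Vertices 3 and 4 are adjacent but have the same color.
This means the graph contains an odd cycle.

The graph is NOT bipartite.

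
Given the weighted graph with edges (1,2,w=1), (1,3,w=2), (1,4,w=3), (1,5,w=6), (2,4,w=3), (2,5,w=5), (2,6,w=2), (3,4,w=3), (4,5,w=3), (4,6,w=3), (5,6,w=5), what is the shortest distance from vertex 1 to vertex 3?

Step 1: Build adjacency list with weights:
  1: 2(w=1), 3(w=2), 4(w=3), 5(w=6)
  2: 1(w=1), 4(w=3), 5(w=5), 6(w=2)
  3: 1(w=2), 4(w=3)
  4: 1(w=3), 2(w=3), 3(w=3), 5(w=3), 6(w=3)
  5: 1(w=6), 2(w=5), 4(w=3), 6(w=5)
  6: 2(w=2), 4(w=3), 5(w=5)

Step 2: Apply Dijkstra's algorithm from vertex 1:
  Visit vertex 1 (distance=0)
    Update dist[2] = 1
    Update dist[3] = 2
    Update dist[4] = 3
    Update dist[5] = 6
  Visit vertex 2 (distance=1)
    Update dist[6] = 3
  Visit vertex 3 (distance=2)

Step 3: Shortest path: 1 -> 3
Total weight: 2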